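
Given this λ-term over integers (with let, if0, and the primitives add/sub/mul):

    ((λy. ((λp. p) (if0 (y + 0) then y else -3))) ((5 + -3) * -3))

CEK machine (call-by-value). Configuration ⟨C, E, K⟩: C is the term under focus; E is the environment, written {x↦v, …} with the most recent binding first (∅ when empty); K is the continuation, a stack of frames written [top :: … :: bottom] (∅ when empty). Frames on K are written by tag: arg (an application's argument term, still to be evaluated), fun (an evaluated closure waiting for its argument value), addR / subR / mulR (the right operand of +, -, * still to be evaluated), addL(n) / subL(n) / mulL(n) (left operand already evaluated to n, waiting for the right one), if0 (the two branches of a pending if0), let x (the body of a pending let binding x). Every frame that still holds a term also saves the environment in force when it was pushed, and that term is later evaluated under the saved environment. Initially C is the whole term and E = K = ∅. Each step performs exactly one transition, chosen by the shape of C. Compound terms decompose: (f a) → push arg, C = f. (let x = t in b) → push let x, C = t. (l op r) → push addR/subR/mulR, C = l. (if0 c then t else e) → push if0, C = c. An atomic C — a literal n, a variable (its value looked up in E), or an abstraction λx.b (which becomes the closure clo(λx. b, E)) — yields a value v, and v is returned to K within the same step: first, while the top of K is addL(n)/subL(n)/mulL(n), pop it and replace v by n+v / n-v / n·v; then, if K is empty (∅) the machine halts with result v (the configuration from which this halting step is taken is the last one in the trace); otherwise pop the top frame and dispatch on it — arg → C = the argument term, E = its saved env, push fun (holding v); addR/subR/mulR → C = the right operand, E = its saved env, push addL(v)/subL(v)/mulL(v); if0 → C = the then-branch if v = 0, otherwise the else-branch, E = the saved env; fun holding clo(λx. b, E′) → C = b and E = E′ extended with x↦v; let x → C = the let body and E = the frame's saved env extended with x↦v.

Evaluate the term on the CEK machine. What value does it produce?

Answer: -3

Machine steps:
step 0: <C=((λy. ((λp. p) (if0 (y + 0) then y else -3))) ((5 + -3) * -3)), E=∅, K=∅>
step 1: <C=(λy. ((λp. p) (if0 (y + 0) then y else -3))), E=∅, K=[arg]>
step 2: <C=((5 + -3) * -3), E=∅, K=[fun]>
step 3: <C=(5 + -3), E=∅, K=[mulR :: fun]>
step 4: <C=5, E=∅, K=[addR :: mulR :: fun]>
step 5: <C=-3, E=∅, K=[addL(5) :: mulR :: fun]>
step 6: <C=-3, E=∅, K=[mulL(2) :: fun]>
step 7: <C=((λp. p) (if0 (y + 0) then y else -3)), E={y↦-6}, K=∅>
step 8: <C=(λp. p), E={y↦-6}, K=[arg]>
step 9: <C=(if0 (y + 0) then y else -3), E={y↦-6}, K=[fun]>
step 10: <C=(y + 0), E={y↦-6}, K=[if0 :: fun]>
step 11: <C=y, E={y↦-6}, K=[addR :: if0 :: fun]>
step 12: <C=0, E={y↦-6}, K=[addL(-6) :: if0 :: fun]>
step 13: <C=-3, E={y↦-6}, K=[fun]>
step 14: <C=p, E={p↦-3, y↦-6}, K=∅>
→ final value -3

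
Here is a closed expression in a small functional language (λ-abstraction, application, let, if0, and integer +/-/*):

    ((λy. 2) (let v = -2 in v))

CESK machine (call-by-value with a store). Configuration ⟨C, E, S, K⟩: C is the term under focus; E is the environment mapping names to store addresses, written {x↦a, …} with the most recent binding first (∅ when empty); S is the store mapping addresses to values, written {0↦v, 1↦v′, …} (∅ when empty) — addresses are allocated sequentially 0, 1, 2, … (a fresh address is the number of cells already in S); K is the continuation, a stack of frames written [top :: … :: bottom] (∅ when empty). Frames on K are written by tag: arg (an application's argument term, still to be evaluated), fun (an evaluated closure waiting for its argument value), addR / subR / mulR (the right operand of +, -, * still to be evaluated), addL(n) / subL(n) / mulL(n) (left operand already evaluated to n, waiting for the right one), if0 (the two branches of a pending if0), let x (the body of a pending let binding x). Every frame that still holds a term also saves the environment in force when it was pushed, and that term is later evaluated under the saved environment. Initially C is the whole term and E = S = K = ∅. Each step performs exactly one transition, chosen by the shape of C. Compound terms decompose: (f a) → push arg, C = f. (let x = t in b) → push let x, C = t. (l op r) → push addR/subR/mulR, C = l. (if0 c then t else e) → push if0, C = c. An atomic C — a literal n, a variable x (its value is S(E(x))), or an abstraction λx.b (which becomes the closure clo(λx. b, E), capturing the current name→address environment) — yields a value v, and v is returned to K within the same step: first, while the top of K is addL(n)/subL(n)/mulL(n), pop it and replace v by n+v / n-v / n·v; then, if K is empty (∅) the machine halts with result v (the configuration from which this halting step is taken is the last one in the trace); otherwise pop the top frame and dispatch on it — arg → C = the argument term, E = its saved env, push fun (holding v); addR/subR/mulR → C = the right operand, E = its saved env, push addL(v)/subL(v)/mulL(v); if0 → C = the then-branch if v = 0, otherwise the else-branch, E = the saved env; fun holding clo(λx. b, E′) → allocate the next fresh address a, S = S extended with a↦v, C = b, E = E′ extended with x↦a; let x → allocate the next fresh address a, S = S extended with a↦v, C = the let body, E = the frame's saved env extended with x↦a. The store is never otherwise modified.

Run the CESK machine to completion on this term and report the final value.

[0] ⟨C=((λy. 2) (let v = -2 in v)); E=∅; S=∅; K=∅⟩
[1] ⟨C=(λy. 2); E=∅; S=∅; K=[arg]⟩
[2] ⟨C=(let v = -2 in v); E=∅; S=∅; K=[fun]⟩
[3] ⟨C=-2; E=∅; S=∅; K=[let v :: fun]⟩
[4] ⟨C=v; E={v↦0}; S={0↦-2}; K=[fun]⟩
[5] ⟨C=2; E={y↦1}; S={0↦-2, 1↦-2}; K=∅⟩
→ final value 2

Answer: 2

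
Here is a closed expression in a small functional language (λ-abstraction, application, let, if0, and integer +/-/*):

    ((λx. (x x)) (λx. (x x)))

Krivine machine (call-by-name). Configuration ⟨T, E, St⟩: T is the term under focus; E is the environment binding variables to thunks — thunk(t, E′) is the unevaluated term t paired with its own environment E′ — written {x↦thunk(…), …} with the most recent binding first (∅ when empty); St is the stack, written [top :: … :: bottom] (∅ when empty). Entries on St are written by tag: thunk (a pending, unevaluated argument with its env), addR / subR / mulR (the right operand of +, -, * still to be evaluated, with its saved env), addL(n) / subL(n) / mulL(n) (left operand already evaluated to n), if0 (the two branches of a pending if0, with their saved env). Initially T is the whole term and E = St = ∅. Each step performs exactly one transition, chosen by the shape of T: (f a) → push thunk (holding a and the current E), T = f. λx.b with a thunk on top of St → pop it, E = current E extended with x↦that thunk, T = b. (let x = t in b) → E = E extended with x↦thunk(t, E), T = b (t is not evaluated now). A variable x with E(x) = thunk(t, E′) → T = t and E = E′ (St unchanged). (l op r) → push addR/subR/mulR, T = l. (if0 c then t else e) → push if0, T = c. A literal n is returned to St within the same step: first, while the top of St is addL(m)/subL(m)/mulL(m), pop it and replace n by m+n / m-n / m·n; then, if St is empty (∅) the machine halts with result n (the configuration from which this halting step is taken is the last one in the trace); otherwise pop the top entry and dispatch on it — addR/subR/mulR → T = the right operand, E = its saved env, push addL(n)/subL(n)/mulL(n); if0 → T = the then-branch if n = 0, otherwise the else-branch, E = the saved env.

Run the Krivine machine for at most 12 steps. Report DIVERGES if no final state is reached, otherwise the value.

[0] ⟨T=((λx. (x x)) (λx. (x x))); E=∅; St=∅⟩
[1] ⟨T=(λx. (x x)); E=∅; St=[thunk]⟩
[2] ⟨T=(x x); E={x↦thunk((λx. (x x)), ∅)}; St=∅⟩
[3] ⟨T=x; E={x↦thunk((λx. (x x)), ∅)}; St=[thunk]⟩
[4] ⟨T=(λx. (x x)); E=∅; St=[thunk]⟩
[5] ⟨T=(x x); E={x↦thunk(x, {x↦thunk((λx. (x x)), ∅)})}; St=∅⟩
[6] ⟨T=x; E={x↦thunk(x, {x↦thunk((λx. (x x)), ∅)})}; St=[thunk]⟩
[7] ⟨T=x; E={x↦thunk((λx. (x x)), ∅)}; St=[thunk]⟩
[8] ⟨T=(λx. (x x)); E=∅; St=[thunk]⟩
[9] ⟨T=(x x); E={x↦thunk(x, {x↦thunk(x, {x↦thunk((λx. (x x)), ∅)})})}; St=∅⟩
[10] ⟨T=x; E={x↦thunk(x, {x↦thunk(x, {x↦thunk((λx. (x x)), ∅)})})}; St=[thunk]⟩
[11] ⟨T=x; E={x↦thunk(x, {x↦thunk((λx. (x x)), ∅)})}; St=[thunk]⟩
[12] ⟨T=x; E={x↦thunk((λx. (x x)), ∅)}; St=[thunk]⟩
→ 12 transitions taken and the configuration is still not final: no result within 12 steps

Answer: DIVERGES (no final state within 12 steps)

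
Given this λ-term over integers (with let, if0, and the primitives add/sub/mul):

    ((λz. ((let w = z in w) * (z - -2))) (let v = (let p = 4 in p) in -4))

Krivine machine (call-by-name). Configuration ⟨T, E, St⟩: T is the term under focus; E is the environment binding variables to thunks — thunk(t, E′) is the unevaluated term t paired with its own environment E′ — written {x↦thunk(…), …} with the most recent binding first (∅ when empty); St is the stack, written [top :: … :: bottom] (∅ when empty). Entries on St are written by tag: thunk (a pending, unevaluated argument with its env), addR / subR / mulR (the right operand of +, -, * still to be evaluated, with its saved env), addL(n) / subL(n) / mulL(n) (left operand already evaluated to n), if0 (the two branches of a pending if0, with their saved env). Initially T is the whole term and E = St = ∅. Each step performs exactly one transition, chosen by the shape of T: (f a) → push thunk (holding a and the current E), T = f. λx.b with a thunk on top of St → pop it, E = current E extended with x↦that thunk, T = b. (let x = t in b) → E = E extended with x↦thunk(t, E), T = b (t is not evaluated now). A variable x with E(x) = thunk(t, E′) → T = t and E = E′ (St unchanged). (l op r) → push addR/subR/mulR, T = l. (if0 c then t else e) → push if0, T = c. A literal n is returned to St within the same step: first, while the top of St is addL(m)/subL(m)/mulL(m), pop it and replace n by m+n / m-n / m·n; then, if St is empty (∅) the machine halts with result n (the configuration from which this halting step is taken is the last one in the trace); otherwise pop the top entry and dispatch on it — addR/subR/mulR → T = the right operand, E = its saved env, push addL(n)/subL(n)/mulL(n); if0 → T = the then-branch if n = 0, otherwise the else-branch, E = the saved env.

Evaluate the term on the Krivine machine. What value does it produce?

[0] ⟨T=((λz. ((let w = z in w) * (z - -2))) (let v = (let p = 4 in p) in -4)); E=∅; St=∅⟩
[1] ⟨T=(λz. ((let w = z in w) * (z - -2))); E=∅; St=[thunk]⟩
[2] ⟨T=((let w = z in w) * (z - -2)); E={z↦thunk((let v = (let p = 4 in p) in -4), ∅)}; St=∅⟩
[3] ⟨T=(let w = z in w); E={z↦thunk((let v = (let p = 4 in p) in -4), ∅)}; St=[mulR]⟩
[4] ⟨T=w; E={w↦thunk(z, {z↦thunk((let v = (let p = 4 in p) in -4), ∅)}), z↦thunk((let v = (let p = 4 in p) in -4), ∅)}; St=[mulR]⟩
[5] ⟨T=z; E={z↦thunk((let v = (let p = 4 in p) in -4), ∅)}; St=[mulR]⟩
[6] ⟨T=(let v = (let p = 4 in p) in -4); E=∅; St=[mulR]⟩
[7] ⟨T=-4; E={v↦thunk((let p = 4 in p), ∅)}; St=[mulR]⟩
[8] ⟨T=(z - -2); E={z↦thunk((let v = (let p = 4 in p) in -4), ∅)}; St=[mulL(-4)]⟩
[9] ⟨T=z; E={z↦thunk((let v = (let p = 4 in p) in -4), ∅)}; St=[subR :: mulL(-4)]⟩
[10] ⟨T=(let v = (let p = 4 in p) in -4); E=∅; St=[subR :: mulL(-4)]⟩
[11] ⟨T=-4; E={v↦thunk((let p = 4 in p), ∅)}; St=[subR :: mulL(-4)]⟩
[12] ⟨T=-2; E={z↦thunk((let v = (let p = 4 in p) in -4), ∅)}; St=[subL(-4) :: mulL(-4)]⟩
→ final value 8

Answer: 8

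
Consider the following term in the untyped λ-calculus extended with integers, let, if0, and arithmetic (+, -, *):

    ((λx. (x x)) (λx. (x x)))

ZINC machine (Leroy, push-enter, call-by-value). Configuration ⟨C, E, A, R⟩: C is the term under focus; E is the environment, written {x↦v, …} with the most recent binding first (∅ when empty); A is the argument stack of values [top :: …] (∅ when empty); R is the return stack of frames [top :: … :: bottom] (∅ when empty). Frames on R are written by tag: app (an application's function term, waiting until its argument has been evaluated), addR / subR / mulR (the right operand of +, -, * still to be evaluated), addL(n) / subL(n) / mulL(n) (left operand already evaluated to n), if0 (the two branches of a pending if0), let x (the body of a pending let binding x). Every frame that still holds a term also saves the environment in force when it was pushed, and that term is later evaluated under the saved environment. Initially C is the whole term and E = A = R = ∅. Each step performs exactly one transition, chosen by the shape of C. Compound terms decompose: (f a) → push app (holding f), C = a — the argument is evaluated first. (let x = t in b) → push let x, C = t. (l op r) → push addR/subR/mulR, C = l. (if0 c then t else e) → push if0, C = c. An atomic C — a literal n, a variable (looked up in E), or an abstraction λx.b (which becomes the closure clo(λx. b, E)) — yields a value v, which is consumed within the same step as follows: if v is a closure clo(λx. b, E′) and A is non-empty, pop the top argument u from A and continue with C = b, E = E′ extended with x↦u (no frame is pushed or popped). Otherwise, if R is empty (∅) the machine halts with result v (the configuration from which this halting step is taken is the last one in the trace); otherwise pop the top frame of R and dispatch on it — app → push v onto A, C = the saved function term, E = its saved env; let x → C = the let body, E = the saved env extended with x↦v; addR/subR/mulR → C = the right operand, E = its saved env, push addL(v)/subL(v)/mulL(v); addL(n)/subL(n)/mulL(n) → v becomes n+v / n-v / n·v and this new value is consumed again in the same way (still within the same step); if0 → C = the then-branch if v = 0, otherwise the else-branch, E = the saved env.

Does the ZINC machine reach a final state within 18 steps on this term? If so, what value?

t=0: <C=((λx. (x x)) (λx. (x x))), E=∅, A=∅, R=∅>
t=1: <C=(λx. (x x)), E=∅, A=∅, R=[app]>
t=2: <C=(λx. (x x)), E=∅, A=[clo(λx. (x x), ∅)], R=∅>
t=3: <C=(x x), E={x↦clo(λx. (x x), ∅)}, A=∅, R=∅>
t=4: <C=x, E={x↦clo(λx. (x x), ∅)}, A=∅, R=[app]>
t=5: <C=x, E={x↦clo(λx. (x x), ∅)}, A=[clo(λx. (x x), ∅)], R=∅>
… configuration repeats with period 3 (steps 3–5 recur indefinitely) …

Answer: DIVERGES (no final state within 18 steps)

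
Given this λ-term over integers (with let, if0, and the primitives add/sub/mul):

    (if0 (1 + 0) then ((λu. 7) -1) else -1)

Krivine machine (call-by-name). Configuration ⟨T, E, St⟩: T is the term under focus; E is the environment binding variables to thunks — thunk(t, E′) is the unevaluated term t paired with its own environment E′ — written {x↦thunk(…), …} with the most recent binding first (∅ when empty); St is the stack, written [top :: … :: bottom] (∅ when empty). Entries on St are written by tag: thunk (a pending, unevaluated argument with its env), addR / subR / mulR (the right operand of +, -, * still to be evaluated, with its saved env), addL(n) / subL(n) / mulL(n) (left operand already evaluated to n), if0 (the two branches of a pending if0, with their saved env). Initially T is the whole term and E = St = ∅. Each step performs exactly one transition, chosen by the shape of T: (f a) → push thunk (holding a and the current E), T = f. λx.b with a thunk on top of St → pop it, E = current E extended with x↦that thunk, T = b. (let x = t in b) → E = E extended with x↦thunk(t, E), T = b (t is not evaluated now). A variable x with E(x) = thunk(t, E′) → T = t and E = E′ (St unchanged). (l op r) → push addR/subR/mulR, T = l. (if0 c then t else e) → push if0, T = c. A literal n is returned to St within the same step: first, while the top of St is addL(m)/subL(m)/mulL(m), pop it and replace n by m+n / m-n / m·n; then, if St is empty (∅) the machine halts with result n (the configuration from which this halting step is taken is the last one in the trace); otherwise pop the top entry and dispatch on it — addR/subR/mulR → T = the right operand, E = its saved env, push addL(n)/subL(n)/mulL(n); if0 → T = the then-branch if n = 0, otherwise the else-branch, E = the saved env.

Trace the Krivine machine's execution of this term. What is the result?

t=0: [T=(if0 (1 + 0) then ((λu. 7) -1) else -1) | E=∅ | St=∅]
t=1: [T=(1 + 0) | E=∅ | St=[if0]]
t=2: [T=1 | E=∅ | St=[addR :: if0]]
t=3: [T=0 | E=∅ | St=[addL(1) :: if0]]
t=4: [T=-1 | E=∅ | St=∅]
→ final value -1

Answer: -1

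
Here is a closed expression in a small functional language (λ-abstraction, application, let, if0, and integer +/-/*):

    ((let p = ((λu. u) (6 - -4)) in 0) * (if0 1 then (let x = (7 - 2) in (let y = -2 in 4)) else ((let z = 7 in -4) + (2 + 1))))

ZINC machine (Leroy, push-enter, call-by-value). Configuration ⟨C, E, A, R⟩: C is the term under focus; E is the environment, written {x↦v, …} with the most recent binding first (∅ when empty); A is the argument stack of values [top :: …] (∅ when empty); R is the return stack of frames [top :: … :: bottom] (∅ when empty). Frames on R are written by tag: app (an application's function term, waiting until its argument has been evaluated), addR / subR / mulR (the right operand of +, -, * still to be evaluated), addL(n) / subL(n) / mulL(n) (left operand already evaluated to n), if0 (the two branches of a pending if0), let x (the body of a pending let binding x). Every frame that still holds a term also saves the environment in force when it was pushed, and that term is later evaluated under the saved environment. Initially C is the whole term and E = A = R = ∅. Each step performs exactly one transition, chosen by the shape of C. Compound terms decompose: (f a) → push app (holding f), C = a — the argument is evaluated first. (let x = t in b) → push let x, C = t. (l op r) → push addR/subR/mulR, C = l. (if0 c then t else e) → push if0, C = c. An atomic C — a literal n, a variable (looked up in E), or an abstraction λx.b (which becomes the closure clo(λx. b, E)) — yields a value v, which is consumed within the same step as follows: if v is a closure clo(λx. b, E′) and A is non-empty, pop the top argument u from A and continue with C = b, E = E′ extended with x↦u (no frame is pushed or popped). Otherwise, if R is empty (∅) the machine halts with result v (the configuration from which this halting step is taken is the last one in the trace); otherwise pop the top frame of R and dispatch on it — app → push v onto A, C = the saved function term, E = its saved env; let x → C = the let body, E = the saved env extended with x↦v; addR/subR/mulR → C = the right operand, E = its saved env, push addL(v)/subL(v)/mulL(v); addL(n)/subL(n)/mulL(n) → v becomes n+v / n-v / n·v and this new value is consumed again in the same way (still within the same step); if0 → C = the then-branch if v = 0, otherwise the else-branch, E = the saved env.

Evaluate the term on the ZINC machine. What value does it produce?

Answer: 0

Execution trace:
0. ⟨C=((let p = ((λu. u) (6 - -4)) in 0) * (if0 1 then (let x = (7 - 2) in (let y = -2 in 4)) else ((let z = 7 in -4) + (2 + 1)))); E=∅; A=∅; R=∅⟩
1. ⟨C=(let p = ((λu. u) (6 - -4)) in 0); E=∅; A=∅; R=[mulR]⟩
2. ⟨C=((λu. u) (6 - -4)); E=∅; A=∅; R=[let p :: mulR]⟩
3. ⟨C=(6 - -4); E=∅; A=∅; R=[app :: let p :: mulR]⟩
4. ⟨C=6; E=∅; A=∅; R=[subR :: app :: let p :: mulR]⟩
5. ⟨C=-4; E=∅; A=∅; R=[subL(6) :: app :: let p :: mulR]⟩
6. ⟨C=(λu. u); E=∅; A=[10]; R=[let p :: mulR]⟩
7. ⟨C=u; E={u↦10}; A=∅; R=[let p :: mulR]⟩
8. ⟨C=0; E={p↦10}; A=∅; R=[mulR]⟩
9. ⟨C=(if0 1 then (let x = (7 - 2) in (let y = -2 in 4)) else ((let z = 7 in -4) + (2 + 1))); E=∅; A=∅; R=[mulL(0)]⟩
10. ⟨C=1; E=∅; A=∅; R=[if0 :: mulL(0)]⟩
11. ⟨C=((let z = 7 in -4) + (2 + 1)); E=∅; A=∅; R=[mulL(0)]⟩
12. ⟨C=(let z = 7 in -4); E=∅; A=∅; R=[addR :: mulL(0)]⟩
13. ⟨C=7; E=∅; A=∅; R=[let z :: addR :: mulL(0)]⟩
14. ⟨C=-4; E={z↦7}; A=∅; R=[addR :: mulL(0)]⟩
15. ⟨C=(2 + 1); E=∅; A=∅; R=[addL(-4) :: mulL(0)]⟩
16. ⟨C=2; E=∅; A=∅; R=[addR :: addL(-4) :: mulL(0)]⟩
17. ⟨C=1; E=∅; A=∅; R=[addL(2) :: addL(-4) :: mulL(0)]⟩
→ final value 0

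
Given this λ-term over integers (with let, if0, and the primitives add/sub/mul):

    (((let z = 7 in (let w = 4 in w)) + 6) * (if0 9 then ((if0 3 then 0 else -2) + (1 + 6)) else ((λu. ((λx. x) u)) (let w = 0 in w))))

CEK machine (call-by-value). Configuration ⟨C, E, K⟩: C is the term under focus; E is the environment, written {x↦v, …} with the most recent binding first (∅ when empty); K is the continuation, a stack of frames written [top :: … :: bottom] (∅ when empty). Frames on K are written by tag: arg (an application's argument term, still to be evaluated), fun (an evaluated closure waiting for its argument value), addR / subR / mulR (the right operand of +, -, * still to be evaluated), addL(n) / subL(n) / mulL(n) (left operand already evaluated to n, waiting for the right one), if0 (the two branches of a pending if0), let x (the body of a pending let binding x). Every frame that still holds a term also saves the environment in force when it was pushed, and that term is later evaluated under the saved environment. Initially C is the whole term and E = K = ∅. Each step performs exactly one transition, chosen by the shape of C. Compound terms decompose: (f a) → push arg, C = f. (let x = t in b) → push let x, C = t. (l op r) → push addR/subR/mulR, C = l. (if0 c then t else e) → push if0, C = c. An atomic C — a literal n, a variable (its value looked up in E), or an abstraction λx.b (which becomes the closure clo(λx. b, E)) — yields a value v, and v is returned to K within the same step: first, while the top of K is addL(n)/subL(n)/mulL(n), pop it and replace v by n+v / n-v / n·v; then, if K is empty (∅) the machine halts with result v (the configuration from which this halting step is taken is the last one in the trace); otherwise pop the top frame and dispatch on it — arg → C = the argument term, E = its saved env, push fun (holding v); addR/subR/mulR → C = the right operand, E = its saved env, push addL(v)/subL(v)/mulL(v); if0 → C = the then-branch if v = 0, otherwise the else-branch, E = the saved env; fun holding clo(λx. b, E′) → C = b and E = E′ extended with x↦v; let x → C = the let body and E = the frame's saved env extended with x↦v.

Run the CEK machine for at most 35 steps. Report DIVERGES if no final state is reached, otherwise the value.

[0] [C=(((let z = 7 in (let w = 4 in w)) + 6) * (if0 9 then ((if0 3 then 0 else -2) + (1 + 6)) else ((λu. ((λx. x) u)) (let w = 0 in w)))) | E=∅ | K=∅]
[1] [C=((let z = 7 in (let w = 4 in w)) + 6) | E=∅ | K=[mulR]]
[2] [C=(let z = 7 in (let w = 4 in w)) | E=∅ | K=[addR :: mulR]]
[3] [C=7 | E=∅ | K=[let z :: addR :: mulR]]
[4] [C=(let w = 4 in w) | E={z↦7} | K=[addR :: mulR]]
[5] [C=4 | E={z↦7} | K=[let w :: addR :: mulR]]
[6] [C=w | E={w↦4, z↦7} | K=[addR :: mulR]]
[7] [C=6 | E=∅ | K=[addL(4) :: mulR]]
[8] [C=(if0 9 then ((if0 3 then 0 else -2) + (1 + 6)) else ((λu. ((λx. x) u)) (let w = 0 in w))) | E=∅ | K=[mulL(10)]]
[9] [C=9 | E=∅ | K=[if0 :: mulL(10)]]
[10] [C=((λu. ((λx. x) u)) (let w = 0 in w)) | E=∅ | K=[mulL(10)]]
[11] [C=(λu. ((λx. x) u)) | E=∅ | K=[arg :: mulL(10)]]
[12] [C=(let w = 0 in w) | E=∅ | K=[fun :: mulL(10)]]
[13] [C=0 | E=∅ | K=[let w :: fun :: mulL(10)]]
[14] [C=w | E={w↦0} | K=[fun :: mulL(10)]]
[15] [C=((λx. x) u) | E={u↦0} | K=[mulL(10)]]
[16] [C=(λx. x) | E={u↦0} | K=[arg :: mulL(10)]]
[17] [C=u | E={u↦0} | K=[fun :: mulL(10)]]
[18] [C=x | E={x↦0, u↦0} | K=[mulL(10)]]
→ final value 0

Answer: 0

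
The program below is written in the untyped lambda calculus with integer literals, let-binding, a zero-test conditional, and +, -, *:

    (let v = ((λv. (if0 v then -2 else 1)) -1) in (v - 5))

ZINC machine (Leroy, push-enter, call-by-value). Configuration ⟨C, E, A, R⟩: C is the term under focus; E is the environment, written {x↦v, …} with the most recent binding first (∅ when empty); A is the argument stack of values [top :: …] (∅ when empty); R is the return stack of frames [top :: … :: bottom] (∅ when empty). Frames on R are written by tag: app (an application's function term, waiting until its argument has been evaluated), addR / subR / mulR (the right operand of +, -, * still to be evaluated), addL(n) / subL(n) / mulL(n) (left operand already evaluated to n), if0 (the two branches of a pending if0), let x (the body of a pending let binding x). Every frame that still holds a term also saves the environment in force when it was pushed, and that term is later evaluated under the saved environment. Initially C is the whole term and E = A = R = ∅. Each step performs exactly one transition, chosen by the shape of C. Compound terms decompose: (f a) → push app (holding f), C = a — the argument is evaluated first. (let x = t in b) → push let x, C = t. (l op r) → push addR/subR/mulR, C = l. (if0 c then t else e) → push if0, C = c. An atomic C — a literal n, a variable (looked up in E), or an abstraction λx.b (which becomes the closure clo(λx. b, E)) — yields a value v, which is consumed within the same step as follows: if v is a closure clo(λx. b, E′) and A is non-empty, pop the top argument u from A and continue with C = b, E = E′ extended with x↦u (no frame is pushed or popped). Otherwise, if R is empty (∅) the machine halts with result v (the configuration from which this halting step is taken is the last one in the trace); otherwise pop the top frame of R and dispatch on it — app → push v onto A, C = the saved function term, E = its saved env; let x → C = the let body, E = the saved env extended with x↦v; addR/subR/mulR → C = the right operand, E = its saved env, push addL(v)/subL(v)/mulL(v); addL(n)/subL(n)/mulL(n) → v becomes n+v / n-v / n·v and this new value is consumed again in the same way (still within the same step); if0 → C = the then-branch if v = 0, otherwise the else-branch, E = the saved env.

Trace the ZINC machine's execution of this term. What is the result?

Answer: -4

Execution trace:
[0] [C=(let v = ((λv. (if0 v then -2 else 1)) -1) in (v - 5)) | E=∅ | A=∅ | R=∅]
[1] [C=((λv. (if0 v then -2 else 1)) -1) | E=∅ | A=∅ | R=[let v]]
[2] [C=-1 | E=∅ | A=∅ | R=[app :: let v]]
[3] [C=(λv. (if0 v then -2 else 1)) | E=∅ | A=[-1] | R=[let v]]
[4] [C=(if0 v then -2 else 1) | E={v↦-1} | A=∅ | R=[let v]]
[5] [C=v | E={v↦-1} | A=∅ | R=[if0 :: let v]]
[6] [C=1 | E={v↦-1} | A=∅ | R=[let v]]
[7] [C=(v - 5) | E={v↦1} | A=∅ | R=∅]
[8] [C=v | E={v↦1} | A=∅ | R=[subR]]
[9] [C=5 | E={v↦1} | A=∅ | R=[subL(1)]]
→ final value -4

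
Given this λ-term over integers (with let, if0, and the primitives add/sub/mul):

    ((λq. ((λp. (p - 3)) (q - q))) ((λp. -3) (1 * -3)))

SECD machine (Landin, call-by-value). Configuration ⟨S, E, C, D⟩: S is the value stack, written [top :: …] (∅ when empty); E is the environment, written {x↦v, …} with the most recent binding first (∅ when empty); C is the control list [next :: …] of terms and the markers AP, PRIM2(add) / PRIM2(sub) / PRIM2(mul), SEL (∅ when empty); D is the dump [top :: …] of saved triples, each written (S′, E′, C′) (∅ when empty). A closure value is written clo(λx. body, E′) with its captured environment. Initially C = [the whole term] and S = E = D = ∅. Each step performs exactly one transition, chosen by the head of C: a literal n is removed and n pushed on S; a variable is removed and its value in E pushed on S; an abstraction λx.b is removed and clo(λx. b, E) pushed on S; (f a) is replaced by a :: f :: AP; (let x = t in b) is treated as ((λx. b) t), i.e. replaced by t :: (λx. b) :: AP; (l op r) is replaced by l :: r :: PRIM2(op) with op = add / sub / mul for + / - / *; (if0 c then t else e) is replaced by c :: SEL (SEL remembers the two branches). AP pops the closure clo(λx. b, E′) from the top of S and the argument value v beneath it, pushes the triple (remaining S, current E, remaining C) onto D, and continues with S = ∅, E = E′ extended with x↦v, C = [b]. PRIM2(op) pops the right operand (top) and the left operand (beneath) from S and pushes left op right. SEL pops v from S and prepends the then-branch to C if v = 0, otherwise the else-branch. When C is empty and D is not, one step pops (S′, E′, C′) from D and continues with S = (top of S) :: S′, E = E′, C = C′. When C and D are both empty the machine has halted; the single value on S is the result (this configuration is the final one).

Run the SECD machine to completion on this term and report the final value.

Answer: -3

Execution trace:
0. ⟨S=∅; E=∅; C=[((λq. ((λp. (p - 3)) (q - q))) ((λp. -3) (1 * -3)))]; D=∅⟩
1. ⟨S=∅; E=∅; C=[((λp. -3) (1 * -3)) :: (λq. ((λp. (p - 3)) (q - q))) :: AP]; D=∅⟩
2. ⟨S=∅; E=∅; C=[(1 * -3) :: (λp. -3) :: AP :: (λq. ((λp. (p - 3)) (q - q))) :: AP]; D=∅⟩
3. ⟨S=∅; E=∅; C=[1 :: -3 :: PRIM2(mul) :: (λp. -3) :: AP :: (λq. ((λp. (p - 3)) (q - q))) :: AP]; D=∅⟩
4. ⟨S=[1]; E=∅; C=[-3 :: PRIM2(mul) :: (λp. -3) :: AP :: (λq. ((λp. (p - 3)) (q - q))) :: AP]; D=∅⟩
5. ⟨S=[-3 :: 1]; E=∅; C=[PRIM2(mul) :: (λp. -3) :: AP :: (λq. ((λp. (p - 3)) (q - q))) :: AP]; D=∅⟩
6. ⟨S=[-3]; E=∅; C=[(λp. -3) :: AP :: (λq. ((λp. (p - 3)) (q - q))) :: AP]; D=∅⟩
7. ⟨S=[clo(λp. -3, ∅) :: -3]; E=∅; C=[AP :: (λq. ((λp. (p - 3)) (q - q))) :: AP]; D=∅⟩
8. ⟨S=∅; E={p↦-3}; C=[-3]; D=[(∅, ∅, [(λq. ((λp. (p - 3)) (q - q))) :: AP])]⟩
9. ⟨S=[-3]; E={p↦-3}; C=∅; D=[(∅, ∅, [(λq. ((λp. (p - 3)) (q - q))) :: AP])]⟩
10. ⟨S=[-3]; E=∅; C=[(λq. ((λp. (p - 3)) (q - q))) :: AP]; D=∅⟩
11. ⟨S=[clo(λq. ((λp. (p - 3)) (q - q)), ∅) :: -3]; E=∅; C=[AP]; D=∅⟩
12. ⟨S=∅; E={q↦-3}; C=[((λp. (p - 3)) (q - q))]; D=[(∅, ∅, ∅)]⟩
13. ⟨S=∅; E={q↦-3}; C=[(q - q) :: (λp. (p - 3)) :: AP]; D=[(∅, ∅, ∅)]⟩
14. ⟨S=∅; E={q↦-3}; C=[q :: q :: PRIM2(sub) :: (λp. (p - 3)) :: AP]; D=[(∅, ∅, ∅)]⟩
15. ⟨S=[-3]; E={q↦-3}; C=[q :: PRIM2(sub) :: (λp. (p - 3)) :: AP]; D=[(∅, ∅, ∅)]⟩
16. ⟨S=[-3 :: -3]; E={q↦-3}; C=[PRIM2(sub) :: (λp. (p - 3)) :: AP]; D=[(∅, ∅, ∅)]⟩
17. ⟨S=[0]; E={q↦-3}; C=[(λp. (p - 3)) :: AP]; D=[(∅, ∅, ∅)]⟩
18. ⟨S=[clo(λp. (p - 3), {q↦-3}) :: 0]; E={q↦-3}; C=[AP]; D=[(∅, ∅, ∅)]⟩
19. ⟨S=∅; E={p↦0, q↦-3}; C=[(p - 3)]; D=[(∅, {q↦-3}, ∅) :: (∅, ∅, ∅)]⟩
20. ⟨S=∅; E={p↦0, q↦-3}; C=[p :: 3 :: PRIM2(sub)]; D=[(∅, {q↦-3}, ∅) :: (∅, ∅, ∅)]⟩
21. ⟨S=[0]; E={p↦0, q↦-3}; C=[3 :: PRIM2(sub)]; D=[(∅, {q↦-3}, ∅) :: (∅, ∅, ∅)]⟩
22. ⟨S=[3 :: 0]; E={p↦0, q↦-3}; C=[PRIM2(sub)]; D=[(∅, {q↦-3}, ∅) :: (∅, ∅, ∅)]⟩
23. ⟨S=[-3]; E={p↦0, q↦-3}; C=∅; D=[(∅, {q↦-3}, ∅) :: (∅, ∅, ∅)]⟩
24. ⟨S=[-3]; E={q↦-3}; C=∅; D=[(∅, ∅, ∅)]⟩
25. ⟨S=[-3]; E=∅; C=∅; D=∅⟩
→ final value -3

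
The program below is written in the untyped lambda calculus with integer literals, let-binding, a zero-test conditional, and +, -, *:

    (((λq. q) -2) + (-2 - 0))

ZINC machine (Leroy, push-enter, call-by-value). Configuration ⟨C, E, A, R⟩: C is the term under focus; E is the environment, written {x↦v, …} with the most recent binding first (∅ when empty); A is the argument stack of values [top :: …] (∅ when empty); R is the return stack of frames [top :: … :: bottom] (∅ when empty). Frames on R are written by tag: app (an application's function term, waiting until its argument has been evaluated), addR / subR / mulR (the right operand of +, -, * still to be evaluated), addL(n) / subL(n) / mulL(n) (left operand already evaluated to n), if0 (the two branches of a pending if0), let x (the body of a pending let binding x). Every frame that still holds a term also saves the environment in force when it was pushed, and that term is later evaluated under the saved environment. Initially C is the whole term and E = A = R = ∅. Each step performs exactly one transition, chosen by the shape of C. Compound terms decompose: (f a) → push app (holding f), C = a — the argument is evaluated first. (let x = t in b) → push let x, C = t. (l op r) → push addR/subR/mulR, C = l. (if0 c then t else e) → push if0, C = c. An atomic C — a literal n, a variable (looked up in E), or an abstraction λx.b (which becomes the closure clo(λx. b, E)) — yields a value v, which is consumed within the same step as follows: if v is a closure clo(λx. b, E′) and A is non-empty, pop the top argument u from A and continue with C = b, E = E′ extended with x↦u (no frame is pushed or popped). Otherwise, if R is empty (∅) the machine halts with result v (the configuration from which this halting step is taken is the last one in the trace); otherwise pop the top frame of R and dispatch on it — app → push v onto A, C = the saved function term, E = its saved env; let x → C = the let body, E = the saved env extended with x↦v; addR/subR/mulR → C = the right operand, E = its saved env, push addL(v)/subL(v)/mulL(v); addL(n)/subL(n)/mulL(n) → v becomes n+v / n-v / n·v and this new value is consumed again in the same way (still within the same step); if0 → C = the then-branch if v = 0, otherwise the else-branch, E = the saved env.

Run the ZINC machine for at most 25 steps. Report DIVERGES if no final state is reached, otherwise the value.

Answer: -4

Execution trace:
[0] [C=(((λq. q) -2) + (-2 - 0)) | E=∅ | A=∅ | R=∅]
[1] [C=((λq. q) -2) | E=∅ | A=∅ | R=[addR]]
[2] [C=-2 | E=∅ | A=∅ | R=[app :: addR]]
[3] [C=(λq. q) | E=∅ | A=[-2] | R=[addR]]
[4] [C=q | E={q↦-2} | A=∅ | R=[addR]]
[5] [C=(-2 - 0) | E=∅ | A=∅ | R=[addL(-2)]]
[6] [C=-2 | E=∅ | A=∅ | R=[subR :: addL(-2)]]
[7] [C=0 | E=∅ | A=∅ | R=[subL(-2) :: addL(-2)]]
→ final value -4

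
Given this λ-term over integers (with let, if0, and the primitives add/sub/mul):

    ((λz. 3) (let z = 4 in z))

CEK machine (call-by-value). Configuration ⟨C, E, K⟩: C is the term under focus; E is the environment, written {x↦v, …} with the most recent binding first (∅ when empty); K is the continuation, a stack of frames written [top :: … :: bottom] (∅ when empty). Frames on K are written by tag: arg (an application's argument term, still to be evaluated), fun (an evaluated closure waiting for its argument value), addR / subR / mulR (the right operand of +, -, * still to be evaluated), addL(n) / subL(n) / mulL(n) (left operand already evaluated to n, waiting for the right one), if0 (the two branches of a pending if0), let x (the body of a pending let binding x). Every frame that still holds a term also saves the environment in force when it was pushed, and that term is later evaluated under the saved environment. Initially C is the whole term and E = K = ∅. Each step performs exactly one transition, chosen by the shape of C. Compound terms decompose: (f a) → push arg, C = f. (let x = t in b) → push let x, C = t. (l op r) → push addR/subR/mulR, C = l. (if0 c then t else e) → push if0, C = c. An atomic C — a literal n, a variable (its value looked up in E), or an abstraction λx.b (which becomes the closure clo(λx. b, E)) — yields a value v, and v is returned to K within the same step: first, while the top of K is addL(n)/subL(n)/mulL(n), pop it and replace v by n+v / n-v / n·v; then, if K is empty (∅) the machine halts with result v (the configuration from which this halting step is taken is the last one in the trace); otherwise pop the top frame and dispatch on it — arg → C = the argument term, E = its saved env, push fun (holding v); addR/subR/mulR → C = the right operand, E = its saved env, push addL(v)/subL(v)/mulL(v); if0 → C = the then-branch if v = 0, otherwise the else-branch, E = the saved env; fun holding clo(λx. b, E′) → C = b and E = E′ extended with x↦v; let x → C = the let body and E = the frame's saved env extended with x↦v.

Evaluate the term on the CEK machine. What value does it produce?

Answer: 3

Execution trace:
t=0: <C=((λz. 3) (let z = 4 in z)), E=∅, K=∅>
t=1: <C=(λz. 3), E=∅, K=[arg]>
t=2: <C=(let z = 4 in z), E=∅, K=[fun]>
t=3: <C=4, E=∅, K=[let z :: fun]>
t=4: <C=z, E={z↦4}, K=[fun]>
t=5: <C=3, E={z↦4}, K=∅>
→ final value 3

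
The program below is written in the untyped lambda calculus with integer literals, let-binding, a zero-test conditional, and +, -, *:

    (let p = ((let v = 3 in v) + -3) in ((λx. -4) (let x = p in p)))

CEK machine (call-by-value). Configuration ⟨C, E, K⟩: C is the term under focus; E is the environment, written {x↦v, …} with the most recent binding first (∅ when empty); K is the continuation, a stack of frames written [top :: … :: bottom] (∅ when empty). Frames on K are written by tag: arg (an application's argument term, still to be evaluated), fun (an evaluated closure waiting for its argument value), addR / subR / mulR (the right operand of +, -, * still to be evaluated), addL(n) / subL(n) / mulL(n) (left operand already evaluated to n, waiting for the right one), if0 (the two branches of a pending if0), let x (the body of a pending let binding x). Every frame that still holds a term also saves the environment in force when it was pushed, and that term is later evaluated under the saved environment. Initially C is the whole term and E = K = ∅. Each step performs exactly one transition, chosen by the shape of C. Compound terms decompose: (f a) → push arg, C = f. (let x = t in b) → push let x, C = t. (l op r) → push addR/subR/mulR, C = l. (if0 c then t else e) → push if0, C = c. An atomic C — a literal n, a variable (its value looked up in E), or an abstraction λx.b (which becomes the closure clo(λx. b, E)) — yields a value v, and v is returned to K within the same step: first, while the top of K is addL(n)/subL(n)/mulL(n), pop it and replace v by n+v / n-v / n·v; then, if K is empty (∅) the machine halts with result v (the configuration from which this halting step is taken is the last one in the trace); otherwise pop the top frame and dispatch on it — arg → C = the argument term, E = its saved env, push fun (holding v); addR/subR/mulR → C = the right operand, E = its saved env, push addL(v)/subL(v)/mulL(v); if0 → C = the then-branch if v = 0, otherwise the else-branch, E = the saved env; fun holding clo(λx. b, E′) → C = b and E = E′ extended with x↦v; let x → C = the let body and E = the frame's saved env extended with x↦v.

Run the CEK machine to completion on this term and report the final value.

[0] ⟨C=(let p = ((let v = 3 in v) + -3) in ((λx. -4) (let x = p in p))); E=∅; K=∅⟩
[1] ⟨C=((let v = 3 in v) + -3); E=∅; K=[let p]⟩
[2] ⟨C=(let v = 3 in v); E=∅; K=[addR :: let p]⟩
[3] ⟨C=3; E=∅; K=[let v :: addR :: let p]⟩
[4] ⟨C=v; E={v↦3}; K=[addR :: let p]⟩
[5] ⟨C=-3; E=∅; K=[addL(3) :: let p]⟩
[6] ⟨C=((λx. -4) (let x = p in p)); E={p↦0}; K=∅⟩
[7] ⟨C=(λx. -4); E={p↦0}; K=[arg]⟩
[8] ⟨C=(let x = p in p); E={p↦0}; K=[fun]⟩
[9] ⟨C=p; E={p↦0}; K=[let x :: fun]⟩
[10] ⟨C=p; E={x↦0, p↦0}; K=[fun]⟩
[11] ⟨C=-4; E={x↦0, p↦0}; K=∅⟩
→ final value -4

Answer: -4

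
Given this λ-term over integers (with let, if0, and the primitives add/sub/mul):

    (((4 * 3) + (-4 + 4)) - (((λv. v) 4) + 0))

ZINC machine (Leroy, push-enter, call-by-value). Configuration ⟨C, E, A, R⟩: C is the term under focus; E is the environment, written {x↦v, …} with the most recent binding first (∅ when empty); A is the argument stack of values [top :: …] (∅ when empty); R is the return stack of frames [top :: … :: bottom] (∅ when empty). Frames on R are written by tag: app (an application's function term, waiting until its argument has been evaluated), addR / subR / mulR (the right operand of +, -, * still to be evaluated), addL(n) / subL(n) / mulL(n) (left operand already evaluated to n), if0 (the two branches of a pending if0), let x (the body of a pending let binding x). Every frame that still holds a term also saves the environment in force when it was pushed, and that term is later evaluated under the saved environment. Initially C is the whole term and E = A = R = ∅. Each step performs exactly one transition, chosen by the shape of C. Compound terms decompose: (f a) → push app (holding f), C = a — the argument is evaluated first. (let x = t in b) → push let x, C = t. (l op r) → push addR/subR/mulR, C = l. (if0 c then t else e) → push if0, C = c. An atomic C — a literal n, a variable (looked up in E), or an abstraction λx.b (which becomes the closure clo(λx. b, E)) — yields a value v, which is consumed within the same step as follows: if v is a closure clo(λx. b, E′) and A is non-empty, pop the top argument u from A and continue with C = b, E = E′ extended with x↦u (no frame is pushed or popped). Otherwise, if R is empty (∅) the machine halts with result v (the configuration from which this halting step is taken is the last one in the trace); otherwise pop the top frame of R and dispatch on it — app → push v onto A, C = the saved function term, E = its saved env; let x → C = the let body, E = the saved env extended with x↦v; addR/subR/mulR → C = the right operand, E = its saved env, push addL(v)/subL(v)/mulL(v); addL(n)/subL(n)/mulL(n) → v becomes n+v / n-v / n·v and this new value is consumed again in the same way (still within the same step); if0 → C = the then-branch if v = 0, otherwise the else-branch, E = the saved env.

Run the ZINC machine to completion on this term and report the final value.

[0] <C=(((4 * 3) + (-4 + 4)) - (((λv. v) 4) + 0)), E=∅, A=∅, R=∅>
[1] <C=((4 * 3) + (-4 + 4)), E=∅, A=∅, R=[subR]>
[2] <C=(4 * 3), E=∅, A=∅, R=[addR :: subR]>
[3] <C=4, E=∅, A=∅, R=[mulR :: addR :: subR]>
[4] <C=3, E=∅, A=∅, R=[mulL(4) :: addR :: subR]>
[5] <C=(-4 + 4), E=∅, A=∅, R=[addL(12) :: subR]>
[6] <C=-4, E=∅, A=∅, R=[addR :: addL(12) :: subR]>
[7] <C=4, E=∅, A=∅, R=[addL(-4) :: addL(12) :: subR]>
[8] <C=(((λv. v) 4) + 0), E=∅, A=∅, R=[subL(12)]>
[9] <C=((λv. v) 4), E=∅, A=∅, R=[addR :: subL(12)]>
[10] <C=4, E=∅, A=∅, R=[app :: addR :: subL(12)]>
[11] <C=(λv. v), E=∅, A=[4], R=[addR :: subL(12)]>
[12] <C=v, E={v↦4}, A=∅, R=[addR :: subL(12)]>
[13] <C=0, E=∅, A=∅, R=[addL(4) :: subL(12)]>
→ final value 8

Answer: 8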